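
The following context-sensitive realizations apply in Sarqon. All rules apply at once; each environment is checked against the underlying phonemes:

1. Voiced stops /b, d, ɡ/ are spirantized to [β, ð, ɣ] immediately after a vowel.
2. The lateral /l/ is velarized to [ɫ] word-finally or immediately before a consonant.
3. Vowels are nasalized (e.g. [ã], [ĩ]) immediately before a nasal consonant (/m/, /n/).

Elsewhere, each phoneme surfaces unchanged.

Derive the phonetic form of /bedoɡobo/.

[beðoɣoβo]

/b/ (word-initial) is in the target of rule 1 but the environment (immediately after a vowel) is not met → [b].
/e/ — between /b/ and /d/; rule 3 does not apply here → [e].
/d/ (between /e/ and /o/): immediately after a vowel, so rule 1 applies → [ð].
/o/ (between /d/ and /ɡ/) is in the target of rule 3 but the environment (before a nasal consonant) is not met → [o].
/ɡ/ (between /o/ and /o/) occurs immediately after a vowel → [ɣ] by rule 1.
/o/ — between /ɡ/ and /b/; rule 3 does not apply here → [o].
/b/ meets the environment for rule 1 (immediately after a vowel) → [β].
/o/ — word-final; rule 3 does not apply here → [o].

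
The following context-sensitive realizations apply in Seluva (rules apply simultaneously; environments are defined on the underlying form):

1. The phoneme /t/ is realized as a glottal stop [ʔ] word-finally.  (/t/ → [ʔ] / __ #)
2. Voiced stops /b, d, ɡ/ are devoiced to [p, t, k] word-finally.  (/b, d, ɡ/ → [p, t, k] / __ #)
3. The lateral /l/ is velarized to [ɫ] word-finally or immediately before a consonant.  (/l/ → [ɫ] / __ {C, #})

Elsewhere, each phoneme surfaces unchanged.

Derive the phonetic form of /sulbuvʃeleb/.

/s/ stays [s].
/u/ — not in any rule's target class → [u].
/l/ — between /u/ and /b/, word-finally or immediately before a consonant — surfaces as [ɫ] (rule 3).
/b/ (between /l/ and /u/): rule 2 targets it, but not word-finally → unchanged [b].
/u/ (between /b/ and /v/) is unaffected → [u].
/v/ (between /u/ and /ʃ/) is unaffected → [v].
/ʃ/ (between /v/ and /e/): no rule targets it → [ʃ].
/e/ (between /ʃ/ and /l/) is unaffected → [e].
/l/ (between /e/ and /e/): rule 3 targets it, but not word-finally or immediately before a consonant → unchanged [l].
/e/ stays [e].
/b/ (word-final) occurs word-finally → [p] by rule 2.

[suɫbuvʃelep]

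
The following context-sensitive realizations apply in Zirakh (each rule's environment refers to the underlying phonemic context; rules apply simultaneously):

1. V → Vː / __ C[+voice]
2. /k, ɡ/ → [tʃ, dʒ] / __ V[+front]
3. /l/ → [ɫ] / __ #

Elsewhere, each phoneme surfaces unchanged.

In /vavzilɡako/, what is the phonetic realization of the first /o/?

[o]

/o/ (word-final) is in the target of rule 1 but the environment (before a voiced consonant) is not met → [o].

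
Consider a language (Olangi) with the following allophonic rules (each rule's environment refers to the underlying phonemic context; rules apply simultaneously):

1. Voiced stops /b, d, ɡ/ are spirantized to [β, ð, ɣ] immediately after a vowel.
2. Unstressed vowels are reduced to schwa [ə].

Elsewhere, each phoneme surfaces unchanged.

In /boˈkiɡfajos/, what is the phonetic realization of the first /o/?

[ə]

/o/ meets the environment for rule 2 (in an unstressed syllable) → [ə].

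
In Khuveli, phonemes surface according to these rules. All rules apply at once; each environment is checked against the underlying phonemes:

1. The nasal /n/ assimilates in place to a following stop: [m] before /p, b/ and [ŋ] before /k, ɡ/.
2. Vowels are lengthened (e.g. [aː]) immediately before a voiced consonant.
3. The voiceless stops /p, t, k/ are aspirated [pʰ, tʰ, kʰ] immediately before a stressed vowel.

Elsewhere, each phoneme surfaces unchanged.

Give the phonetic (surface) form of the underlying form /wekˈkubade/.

[wekˈkʰuːbaːde]

/w/ (word-initial): no rule targets it → [w].
/e/ (between /w/ and /k/) is in the target of rule 2 but the environment (before a voiced consonant) is not met → [e].
/k/ (between /e/ and /k/) is in the target of rule 3 but the environment (immediately before a stressed vowel) is not met → [k].
/k/ (between /k/ and /u/): immediately before a stressed vowel, so rule 3 applies → [kʰ].
/u/ (between /k/ and /b/): before a voiced consonant, so rule 2 applies → [uː].
/b/ — not in any rule's target class → [b].
/a/ meets the environment for rule 2 (before a voiced consonant) → [aː].
/d/ stays [d].
/e/ (word-final) fails the environment for rule 2, so it stays [e].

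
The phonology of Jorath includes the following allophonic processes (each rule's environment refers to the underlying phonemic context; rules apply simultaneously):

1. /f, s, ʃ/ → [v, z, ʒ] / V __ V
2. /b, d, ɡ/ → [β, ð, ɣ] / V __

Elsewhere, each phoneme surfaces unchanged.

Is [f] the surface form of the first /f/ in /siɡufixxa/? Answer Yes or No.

Rule 1 applies to /f/ (between /u/ and /i/: between two vowels) → [v].
The actual realization is [v], not [f].

No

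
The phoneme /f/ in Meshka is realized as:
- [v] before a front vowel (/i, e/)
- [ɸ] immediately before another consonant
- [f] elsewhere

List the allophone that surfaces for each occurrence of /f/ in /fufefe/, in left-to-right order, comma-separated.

[f], [v], [v]

Occurrence 1 (position 1): no conditioning environment matches → elsewhere allophone [f].
Occurrence 2 (position 3): before a front vowel (/i, e/) → [v].
Occurrence 3 (position 5): before a front vowel (/i, e/) → [v].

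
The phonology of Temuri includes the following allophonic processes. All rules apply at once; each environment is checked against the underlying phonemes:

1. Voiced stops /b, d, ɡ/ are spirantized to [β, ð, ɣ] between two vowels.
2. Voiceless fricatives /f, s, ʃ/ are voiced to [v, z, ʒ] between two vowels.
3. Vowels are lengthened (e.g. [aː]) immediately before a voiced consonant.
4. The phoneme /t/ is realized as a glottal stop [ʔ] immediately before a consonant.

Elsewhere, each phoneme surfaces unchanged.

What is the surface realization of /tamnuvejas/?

/t/ (word-initial): rule 4 targets it, but not immediately before a consonant → unchanged [t].
/a/ (between /t/ and /m/): before a voiced consonant, so rule 3 applies → [aː].
/m/ — not in any rule's target class → [m].
/n/ (between /m/ and /u/): no rule targets it → [n].
/u/ (between /n/ and /v/): before a voiced consonant, so rule 3 applies → [uː].
/v/ (between /u/ and /e/) is unaffected → [v].
/e/ meets the environment for rule 3 (before a voiced consonant) → [eː].
/j/ (between /e/ and /a/): no rule targets it → [j].
/a/ (between /j/ and /s/): rule 3 targets it, but not before a voiced consonant → unchanged [a].
/s/ — word-final; rule 2 does not apply here → [s].

[taːmnuːveːjas]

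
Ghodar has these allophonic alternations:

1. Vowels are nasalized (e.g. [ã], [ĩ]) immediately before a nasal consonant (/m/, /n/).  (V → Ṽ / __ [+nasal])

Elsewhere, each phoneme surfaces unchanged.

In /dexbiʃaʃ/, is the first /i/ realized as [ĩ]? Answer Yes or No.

No

/i/ (between /b/ and /ʃ/) fails the environment for rule 1, so it stays [i].
The actual realization is [i], not [ĩ].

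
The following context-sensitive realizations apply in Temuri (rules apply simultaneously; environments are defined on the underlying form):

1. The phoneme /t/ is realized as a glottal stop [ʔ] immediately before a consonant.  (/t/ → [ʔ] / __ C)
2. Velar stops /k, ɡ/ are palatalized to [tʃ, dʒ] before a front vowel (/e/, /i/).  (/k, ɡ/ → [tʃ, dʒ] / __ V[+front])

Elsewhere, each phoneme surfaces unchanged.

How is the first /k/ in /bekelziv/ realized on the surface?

[tʃ]

/k/ (between /e/ and /e/) occurs before a front vowel → [tʃ] by rule 2.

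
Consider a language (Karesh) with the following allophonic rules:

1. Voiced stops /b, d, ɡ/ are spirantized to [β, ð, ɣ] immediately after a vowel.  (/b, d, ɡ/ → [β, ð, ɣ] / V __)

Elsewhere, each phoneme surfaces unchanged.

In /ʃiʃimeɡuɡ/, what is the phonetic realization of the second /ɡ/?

[ɣ]

/ɡ/ (word-final): immediately after a vowel, so rule 1 applies → [ɣ].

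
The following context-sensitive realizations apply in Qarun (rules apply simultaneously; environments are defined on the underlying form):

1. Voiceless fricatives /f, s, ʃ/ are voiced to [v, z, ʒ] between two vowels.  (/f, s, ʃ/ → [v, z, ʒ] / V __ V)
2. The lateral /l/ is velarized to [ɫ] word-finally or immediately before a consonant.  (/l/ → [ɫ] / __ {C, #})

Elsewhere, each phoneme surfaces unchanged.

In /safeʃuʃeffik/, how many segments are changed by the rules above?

Segments that undergo a rule: /f/ → [v] (rule 1); /ʃ/ → [ʒ] (rule 1); /ʃ/ → [ʒ] (rule 1).
All other segments surface unchanged.

3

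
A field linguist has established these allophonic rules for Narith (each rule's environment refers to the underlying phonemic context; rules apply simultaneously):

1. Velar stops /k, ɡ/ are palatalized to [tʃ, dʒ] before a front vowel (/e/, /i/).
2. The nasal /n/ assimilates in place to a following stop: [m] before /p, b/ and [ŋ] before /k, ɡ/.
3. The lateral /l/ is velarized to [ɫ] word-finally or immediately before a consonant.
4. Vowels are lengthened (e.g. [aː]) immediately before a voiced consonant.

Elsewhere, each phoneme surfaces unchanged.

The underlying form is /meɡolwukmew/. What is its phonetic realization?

[meːɡoːɫwukmeːw]

/m/ — not in any rule's target class → [m].
/e/ (between /m/ and /ɡ/) occurs before a voiced consonant → [eː] by rule 4.
/ɡ/ (between /e/ and /o/) fails the environment for rule 1, so it stays [ɡ].
/o/ (between /ɡ/ and /l/) occurs before a voiced consonant → [oː] by rule 4.
/l/ — between /o/ and /w/, word-finally or immediately before a consonant — surfaces as [ɫ] (rule 3).
/w/ (between /l/ and /u/): no rule targets it → [w].
/u/ (between /w/ and /k/): rule 4 targets it, but not before a voiced consonant → unchanged [u].
/k/ (between /u/ and /m/) fails the environment for rule 1, so it stays [k].
/m/ (between /k/ and /e/): no rule targets it → [m].
/e/ (between /m/ and /w/): before a voiced consonant, so rule 4 applies → [eː].
/w/ (word-final): no rule targets it → [w].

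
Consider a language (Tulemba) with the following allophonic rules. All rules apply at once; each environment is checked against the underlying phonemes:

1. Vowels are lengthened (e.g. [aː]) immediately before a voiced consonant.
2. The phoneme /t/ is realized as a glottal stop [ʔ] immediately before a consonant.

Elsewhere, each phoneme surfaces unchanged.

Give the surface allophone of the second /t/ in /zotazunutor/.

/t/ — between /u/ and /o/; rule 2 does not apply here → [t].

[t]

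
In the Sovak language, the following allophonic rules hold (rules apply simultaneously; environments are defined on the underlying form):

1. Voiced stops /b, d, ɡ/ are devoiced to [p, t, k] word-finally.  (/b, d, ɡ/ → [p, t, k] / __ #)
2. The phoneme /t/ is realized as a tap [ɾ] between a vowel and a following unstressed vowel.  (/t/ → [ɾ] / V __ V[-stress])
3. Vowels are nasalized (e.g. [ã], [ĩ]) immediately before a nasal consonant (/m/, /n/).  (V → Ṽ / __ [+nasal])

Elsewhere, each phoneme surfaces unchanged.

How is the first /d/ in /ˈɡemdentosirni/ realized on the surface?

/d/ (between /m/ and /e/) is in the target of rule 1 but the environment (word-finally) is not met → [d].

[d]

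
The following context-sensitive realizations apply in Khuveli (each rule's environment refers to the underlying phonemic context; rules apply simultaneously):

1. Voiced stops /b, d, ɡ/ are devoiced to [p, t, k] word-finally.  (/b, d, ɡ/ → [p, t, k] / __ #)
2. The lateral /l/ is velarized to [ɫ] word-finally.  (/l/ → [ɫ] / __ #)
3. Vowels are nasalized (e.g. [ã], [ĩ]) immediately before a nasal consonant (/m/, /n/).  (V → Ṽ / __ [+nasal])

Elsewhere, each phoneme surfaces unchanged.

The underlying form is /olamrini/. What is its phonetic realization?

[olãmrĩni]

/o/ — word-initial; rule 3 does not apply here → [o].
/l/ — between /o/ and /a/; rule 2 does not apply here → [l].
Rule 3 applies to /a/ (between /l/ and /m/: before a nasal consonant) → [ã].
/m/ (between /a/ and /r/) is unaffected → [m].
/r/ (between /m/ and /i/): no rule targets it → [r].
/i/ (between /r/ and /n/): before a nasal consonant, so rule 3 applies → [ĩ].
/n/ stays [n].
/i/ — word-final; rule 3 does not apply here → [i].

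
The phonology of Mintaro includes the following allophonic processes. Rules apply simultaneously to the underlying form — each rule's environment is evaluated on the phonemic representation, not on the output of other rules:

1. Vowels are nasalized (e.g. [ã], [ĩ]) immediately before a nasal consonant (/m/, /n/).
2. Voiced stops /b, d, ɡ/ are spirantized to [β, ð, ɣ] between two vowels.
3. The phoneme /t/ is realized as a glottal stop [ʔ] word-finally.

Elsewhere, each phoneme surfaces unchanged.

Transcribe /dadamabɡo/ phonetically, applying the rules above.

[daðãmabɡo]

/d/ (word-initial): rule 2 targets it, but not between two vowels → unchanged [d].
/a/ (between /d/ and /d/): rule 1 targets it, but not before a nasal consonant → unchanged [a].
/d/ meets the environment for rule 2 (between two vowels) → [ð].
/a/ meets the environment for rule 1 (before a nasal consonant) → [ã].
/m/ (between /a/ and /a/) is unaffected → [m].
/a/ (between /m/ and /b/) fails the environment for rule 1, so it stays [a].
/b/ (between /a/ and /ɡ/) is in the target of rule 2 but the environment (between two vowels) is not met → [b].
/ɡ/ — between /b/ and /o/; rule 2 does not apply here → [ɡ].
/o/ — word-final; rule 1 does not apply here → [o].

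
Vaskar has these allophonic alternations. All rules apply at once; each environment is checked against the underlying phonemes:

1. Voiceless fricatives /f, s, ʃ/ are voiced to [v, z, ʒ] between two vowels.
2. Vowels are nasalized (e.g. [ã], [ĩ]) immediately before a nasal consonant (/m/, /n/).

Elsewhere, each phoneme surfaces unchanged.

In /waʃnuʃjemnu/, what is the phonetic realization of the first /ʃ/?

[ʃ]

/ʃ/ (between /a/ and /n/) is in the target of rule 1 but the environment (between two vowels) is not met → [ʃ].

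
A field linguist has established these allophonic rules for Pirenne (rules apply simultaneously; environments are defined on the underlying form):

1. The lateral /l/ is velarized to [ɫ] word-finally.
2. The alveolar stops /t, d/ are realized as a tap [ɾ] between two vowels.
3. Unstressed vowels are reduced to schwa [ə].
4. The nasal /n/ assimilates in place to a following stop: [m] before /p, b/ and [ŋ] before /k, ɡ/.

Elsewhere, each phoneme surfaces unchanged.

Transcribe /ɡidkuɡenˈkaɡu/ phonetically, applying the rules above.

[ɡədkəɡəŋˈkaɡə]

/ɡ/ — not in any rule's target class → [ɡ].
Rule 3 applies to /i/ (between /ɡ/ and /d/: in an unstressed syllable) → [ə].
/d/ — between /i/ and /k/; rule 2 does not apply here → [d].
/k/ (between /d/ and /u/): no rule targets it → [k].
/u/ meets the environment for rule 3 (in an unstressed syllable) → [ə].
/ɡ/ (between /u/ and /e/) is unaffected → [ɡ].
/e/ — between /ɡ/ and /n/, in an unstressed syllable — surfaces as [ə] (rule 3).
/n/ — between /e/ and /k/, before a labial or velar stop — surfaces as [ŋ] (rule 4).
/k/ — not in any rule's target class → [k].
/a/ (between /k/ and /ɡ/) is in the target of rule 3 but the environment (in an unstressed syllable) is not met → [a].
/ɡ/ stays [ɡ].
/u/ (word-final): in an unstressed syllable, so rule 3 applies → [ə].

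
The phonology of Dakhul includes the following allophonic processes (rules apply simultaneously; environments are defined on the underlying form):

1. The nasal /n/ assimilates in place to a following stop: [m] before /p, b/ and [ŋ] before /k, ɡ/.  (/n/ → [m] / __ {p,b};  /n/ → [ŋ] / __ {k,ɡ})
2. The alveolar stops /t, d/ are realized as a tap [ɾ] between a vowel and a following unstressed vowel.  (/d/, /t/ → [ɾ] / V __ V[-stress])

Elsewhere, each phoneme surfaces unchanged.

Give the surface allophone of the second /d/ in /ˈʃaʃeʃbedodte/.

[d]

/d/ (between /o/ and /t/) is in the target of rule 2 but the environment (between a vowel and a following unstressed vowel) is not met → [d].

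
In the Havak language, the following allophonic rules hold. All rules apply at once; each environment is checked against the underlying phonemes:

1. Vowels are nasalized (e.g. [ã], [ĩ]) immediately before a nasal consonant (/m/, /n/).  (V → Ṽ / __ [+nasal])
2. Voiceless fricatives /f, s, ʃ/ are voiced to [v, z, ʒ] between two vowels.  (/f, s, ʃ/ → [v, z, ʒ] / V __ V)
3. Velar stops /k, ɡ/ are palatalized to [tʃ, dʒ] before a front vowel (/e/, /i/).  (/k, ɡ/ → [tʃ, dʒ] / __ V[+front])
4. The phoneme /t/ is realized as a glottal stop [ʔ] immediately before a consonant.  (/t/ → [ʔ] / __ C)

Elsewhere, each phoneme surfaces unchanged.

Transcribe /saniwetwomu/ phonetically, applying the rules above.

[sãniweʔwõmu]

/s/ — word-initial; rule 2 does not apply here → [s].
Rule 1 applies to /a/ (between /s/ and /n/: before a nasal consonant) → [ã].
/n/ — not in any rule's target class → [n].
/i/ (between /n/ and /w/) is in the target of rule 1 but the environment (before a nasal consonant) is not met → [i].
/w/ (between /i/ and /e/) is unaffected → [w].
/e/ (between /w/ and /t/) is in the target of rule 1 but the environment (before a nasal consonant) is not met → [e].
Rule 4 applies to /t/ (between /e/ and /w/: immediately before a consonant) → [ʔ].
/w/ (between /t/ and /o/): no rule targets it → [w].
Rule 1 applies to /o/ (between /w/ and /m/: before a nasal consonant) → [õ].
/m/ stays [m].
/u/ — word-final; rule 1 does not apply here → [u].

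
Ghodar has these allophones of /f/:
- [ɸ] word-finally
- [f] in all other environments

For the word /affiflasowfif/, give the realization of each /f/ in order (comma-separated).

[f], [f], [f], [f], [ɸ]

Occurrence 1 (position 2): no conditioning environment matches → elsewhere allophone [f].
Occurrence 2 (position 3): no conditioning environment matches → elsewhere allophone [f].
Occurrence 3 (position 5): no conditioning environment matches → elsewhere allophone [f].
Occurrence 4 (position 11): no conditioning environment matches → elsewhere allophone [f].
Occurrence 5 (position 13): word-finally → [ɸ].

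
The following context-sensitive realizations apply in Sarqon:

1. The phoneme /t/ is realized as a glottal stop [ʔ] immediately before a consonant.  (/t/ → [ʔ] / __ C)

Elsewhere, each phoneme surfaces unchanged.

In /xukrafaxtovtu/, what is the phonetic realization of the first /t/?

/t/ (between /x/ and /o/) fails the environment for rule 1, so it stays [t].

[t]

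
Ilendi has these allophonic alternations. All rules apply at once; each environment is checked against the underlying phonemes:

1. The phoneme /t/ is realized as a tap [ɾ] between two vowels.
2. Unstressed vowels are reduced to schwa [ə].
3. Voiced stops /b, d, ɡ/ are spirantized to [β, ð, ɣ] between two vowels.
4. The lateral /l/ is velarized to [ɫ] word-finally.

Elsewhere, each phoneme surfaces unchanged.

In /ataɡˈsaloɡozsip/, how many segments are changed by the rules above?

7

Segments that undergo a rule: /a/ → [ə] (rule 2); /t/ → [ɾ] (rule 1); /a/ → [ə] (rule 2); /o/ → [ə] (rule 2); /ɡ/ → [ɣ] (rule 3); /o/ → [ə] (rule 2); /i/ → [ə] (rule 2).
All other segments surface unchanged.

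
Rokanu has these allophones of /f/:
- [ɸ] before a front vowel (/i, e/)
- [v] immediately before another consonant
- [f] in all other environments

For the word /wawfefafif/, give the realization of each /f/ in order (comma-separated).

Occurrence 1 (position 4): before a front vowel (/i, e/) → [ɸ].
Occurrence 2 (position 6): no conditioning environment matches → elsewhere allophone [f].
Occurrence 3 (position 8): before a front vowel (/i, e/) → [ɸ].
Occurrence 4 (position 10): no conditioning environment matches → elsewhere allophone [f].

[ɸ], [f], [ɸ], [f]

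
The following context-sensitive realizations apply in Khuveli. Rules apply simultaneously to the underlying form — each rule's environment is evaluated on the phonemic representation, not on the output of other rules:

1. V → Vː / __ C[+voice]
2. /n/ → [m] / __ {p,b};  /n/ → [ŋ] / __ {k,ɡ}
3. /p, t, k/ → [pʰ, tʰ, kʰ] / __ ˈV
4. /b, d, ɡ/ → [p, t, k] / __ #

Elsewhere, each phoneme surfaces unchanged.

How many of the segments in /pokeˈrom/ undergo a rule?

2

Segments that undergo a rule: /e/ → [eː] (rule 1); /o/ → [oː] (rule 1).
All other segments surface unchanged.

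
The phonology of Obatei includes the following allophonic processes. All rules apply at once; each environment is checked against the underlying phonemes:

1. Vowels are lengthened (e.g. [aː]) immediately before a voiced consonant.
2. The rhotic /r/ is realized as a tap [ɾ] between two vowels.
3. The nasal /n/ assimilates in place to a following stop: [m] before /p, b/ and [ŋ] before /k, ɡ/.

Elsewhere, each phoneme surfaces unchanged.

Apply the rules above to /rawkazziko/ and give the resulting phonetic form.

[raːwkaːzziko]

/r/ (word-initial) fails the environment for rule 2, so it stays [r].
/a/ — between /r/ and /w/, before a voiced consonant — surfaces as [aː] (rule 1).
/w/ (between /a/ and /k/) is unaffected → [w].
/k/ (between /w/ and /a/): no rule targets it → [k].
Rule 1 applies to /a/ (between /k/ and /z/: before a voiced consonant) → [aː].
/z/ — not in any rule's target class → [z].
/z/ — not in any rule's target class → [z].
/i/ (between /z/ and /k/): rule 1 targets it, but not before a voiced consonant → unchanged [i].
/k/ (between /i/ and /o/): no rule targets it → [k].
/o/ — word-final; rule 1 does not apply here → [o].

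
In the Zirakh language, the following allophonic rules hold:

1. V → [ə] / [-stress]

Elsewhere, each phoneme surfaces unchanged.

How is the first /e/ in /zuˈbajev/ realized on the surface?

[ə]

/e/ meets the environment for rule 1 (in an unstressed syllable) → [ə].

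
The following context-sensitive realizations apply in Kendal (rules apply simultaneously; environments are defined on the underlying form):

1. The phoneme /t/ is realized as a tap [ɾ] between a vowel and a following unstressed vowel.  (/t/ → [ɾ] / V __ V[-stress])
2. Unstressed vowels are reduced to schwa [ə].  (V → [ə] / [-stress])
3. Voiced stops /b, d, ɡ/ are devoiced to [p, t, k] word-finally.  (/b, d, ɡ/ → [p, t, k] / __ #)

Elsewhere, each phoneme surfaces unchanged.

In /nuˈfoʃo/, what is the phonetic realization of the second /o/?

/o/ meets the environment for rule 2 (in an unstressed syllable) → [ə].

[ə]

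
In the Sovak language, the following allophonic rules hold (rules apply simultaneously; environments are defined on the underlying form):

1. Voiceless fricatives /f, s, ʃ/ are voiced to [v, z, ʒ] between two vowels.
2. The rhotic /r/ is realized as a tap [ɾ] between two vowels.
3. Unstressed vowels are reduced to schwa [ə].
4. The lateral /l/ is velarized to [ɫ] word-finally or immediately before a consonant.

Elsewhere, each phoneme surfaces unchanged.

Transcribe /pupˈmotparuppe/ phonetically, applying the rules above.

[pəpˈmotpəɾəppə]

/u/ (between /p/ and /p/) occurs in an unstressed syllable → [ə] by rule 3.
/o/ (between /m/ and /t/): rule 3 targets it, but not in an unstressed syllable → unchanged [o].
Rule 3 applies to /a/ (between /p/ and /r/: in an unstressed syllable) → [ə].
/r/ meets the environment for rule 2 (between two vowels) → [ɾ].
/u/ — between /r/ and /p/, in an unstressed syllable — surfaces as [ə] (rule 3).
/e/ (word-final) occurs in an unstressed syllable → [ə] by rule 3.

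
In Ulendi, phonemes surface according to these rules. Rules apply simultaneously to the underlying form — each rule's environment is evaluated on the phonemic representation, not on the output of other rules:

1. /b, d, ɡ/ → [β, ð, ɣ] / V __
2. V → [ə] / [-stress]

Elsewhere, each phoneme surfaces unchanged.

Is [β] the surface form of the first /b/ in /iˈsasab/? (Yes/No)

Yes

Rule 1 applies to /b/ (word-final: immediately after a vowel) → [β].
The actual realization is [β], which matches [β].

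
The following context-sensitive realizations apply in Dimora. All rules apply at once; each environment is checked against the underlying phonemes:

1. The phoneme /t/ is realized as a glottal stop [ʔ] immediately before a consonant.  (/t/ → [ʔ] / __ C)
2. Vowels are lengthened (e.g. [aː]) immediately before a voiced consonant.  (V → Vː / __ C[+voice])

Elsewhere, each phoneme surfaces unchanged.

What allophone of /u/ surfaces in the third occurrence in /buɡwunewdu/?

[u]

/u/ (word-final) is in the target of rule 2 but the environment (before a voiced consonant) is not met → [u].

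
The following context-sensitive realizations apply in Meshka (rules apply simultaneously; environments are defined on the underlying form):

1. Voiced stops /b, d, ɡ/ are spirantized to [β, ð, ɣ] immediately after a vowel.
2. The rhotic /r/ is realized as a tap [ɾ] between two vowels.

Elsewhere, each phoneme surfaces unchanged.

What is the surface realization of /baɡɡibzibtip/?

/b/ (word-initial) is in the target of rule 1 but the environment (immediately after a vowel) is not met → [b].
Rule 1 applies to /ɡ/ (between /a/ and /ɡ/: immediately after a vowel) → [ɣ].
/ɡ/ (between /ɡ/ and /i/) fails the environment for rule 1, so it stays [ɡ].
Rule 1 applies to /b/ (between /i/ and /z/: immediately after a vowel) → [β].
/b/ meets the environment for rule 1 (immediately after a vowel) → [β].

[baɣɡiβziβtip]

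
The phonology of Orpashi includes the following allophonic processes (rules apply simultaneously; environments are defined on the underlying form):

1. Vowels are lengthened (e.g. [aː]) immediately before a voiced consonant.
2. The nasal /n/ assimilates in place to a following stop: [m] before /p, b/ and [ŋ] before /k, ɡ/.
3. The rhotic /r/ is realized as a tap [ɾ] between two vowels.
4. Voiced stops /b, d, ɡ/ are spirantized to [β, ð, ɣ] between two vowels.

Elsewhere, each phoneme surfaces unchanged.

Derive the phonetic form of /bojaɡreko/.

/b/ (word-initial) fails the environment for rule 4, so it stays [b].
/o/ meets the environment for rule 1 (before a voiced consonant) → [oː].
/j/ (between /o/ and /a/): no rule targets it → [j].
Rule 1 applies to /a/ (between /j/ and /ɡ/: before a voiced consonant) → [aː].
/ɡ/ (between /a/ and /r/) is in the target of rule 4 but the environment (between two vowels) is not met → [ɡ].
/r/ — between /ɡ/ and /e/; rule 3 does not apply here → [r].
/e/ (between /r/ and /k/) is in the target of rule 1 but the environment (before a voiced consonant) is not met → [e].
/k/ (between /e/ and /o/): no rule targets it → [k].
/o/ (word-final) is in the target of rule 1 but the environment (before a voiced consonant) is not met → [o].

[boːjaːɡreko]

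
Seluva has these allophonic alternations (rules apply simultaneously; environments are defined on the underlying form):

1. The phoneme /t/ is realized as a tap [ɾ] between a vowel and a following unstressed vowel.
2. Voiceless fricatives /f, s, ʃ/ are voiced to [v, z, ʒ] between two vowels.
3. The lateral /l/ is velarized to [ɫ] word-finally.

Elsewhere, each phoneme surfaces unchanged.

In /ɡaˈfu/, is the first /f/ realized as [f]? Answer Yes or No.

/f/ (between /a/ and /u/) occurs between two vowels → [v] by rule 2.
The actual realization is [v], not [f].

No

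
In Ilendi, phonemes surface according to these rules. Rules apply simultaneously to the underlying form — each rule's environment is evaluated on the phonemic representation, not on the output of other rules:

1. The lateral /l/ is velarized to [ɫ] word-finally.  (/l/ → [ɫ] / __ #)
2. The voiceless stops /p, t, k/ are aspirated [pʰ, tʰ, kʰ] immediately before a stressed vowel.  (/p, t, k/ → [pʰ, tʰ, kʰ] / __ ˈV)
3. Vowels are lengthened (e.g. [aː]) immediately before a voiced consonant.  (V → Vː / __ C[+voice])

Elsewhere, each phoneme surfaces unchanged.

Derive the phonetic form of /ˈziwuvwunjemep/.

[ˈziːwuːvwuːnjeːmep]

/z/ — not in any rule's target class → [z].
/i/ (between /z/ and /w/) occurs before a voiced consonant → [iː] by rule 3.
/w/ stays [w].
/u/ — between /w/ and /v/, before a voiced consonant — surfaces as [uː] (rule 3).
/v/ — not in any rule's target class → [v].
/w/ stays [w].
/u/ meets the environment for rule 3 (before a voiced consonant) → [uː].
/n/ — not in any rule's target class → [n].
/j/ stays [j].
/e/ (between /j/ and /m/) occurs before a voiced consonant → [eː] by rule 3.
/m/ — not in any rule's target class → [m].
/e/ — between /m/ and /p/; rule 3 does not apply here → [e].
/p/ (word-final) fails the environment for rule 2, so it stays [p].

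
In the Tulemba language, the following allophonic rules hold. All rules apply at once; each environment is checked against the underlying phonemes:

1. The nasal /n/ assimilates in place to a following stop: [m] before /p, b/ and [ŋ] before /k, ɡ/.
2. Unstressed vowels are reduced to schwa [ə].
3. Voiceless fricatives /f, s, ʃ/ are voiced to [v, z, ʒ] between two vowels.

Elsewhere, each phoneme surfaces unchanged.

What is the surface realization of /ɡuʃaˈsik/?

[ɡəʒəˈzik]

Rule 2 applies to /u/ (between /ɡ/ and /ʃ/: in an unstressed syllable) → [ə].
/ʃ/ (between /u/ and /a/) occurs between two vowels → [ʒ] by rule 3.
/a/ (between /ʃ/ and /s/) occurs in an unstressed syllable → [ə] by rule 2.
/s/ meets the environment for rule 3 (between two vowels) → [z].
/i/ — between /s/ and /k/; rule 2 does not apply here → [i].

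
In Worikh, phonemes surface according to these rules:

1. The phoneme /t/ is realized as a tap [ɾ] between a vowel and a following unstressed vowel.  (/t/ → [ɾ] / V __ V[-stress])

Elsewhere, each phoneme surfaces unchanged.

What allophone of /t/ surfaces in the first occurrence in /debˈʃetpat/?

/t/ — between /e/ and /p/; rule 1 does not apply here → [t].

[t]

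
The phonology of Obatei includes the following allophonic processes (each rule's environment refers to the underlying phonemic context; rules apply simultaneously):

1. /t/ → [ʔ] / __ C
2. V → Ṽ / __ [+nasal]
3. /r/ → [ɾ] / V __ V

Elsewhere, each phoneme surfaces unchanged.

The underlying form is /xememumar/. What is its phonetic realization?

[xẽmẽmũmar]

/x/ — not in any rule's target class → [x].
/e/ — between /x/ and /m/, before a nasal consonant — surfaces as [ẽ] (rule 2).
/m/ (between /e/ and /e/) is unaffected → [m].
/e/ — between /m/ and /m/, before a nasal consonant — surfaces as [ẽ] (rule 2).
/m/ (between /e/ and /u/) is unaffected → [m].
/u/ (between /m/ and /m/) occurs before a nasal consonant → [ũ] by rule 2.
/m/ (between /u/ and /a/): no rule targets it → [m].
/a/ (between /m/ and /r/) is in the target of rule 2 but the environment (before a nasal consonant) is not met → [a].
/r/ (word-final) fails the environment for rule 3, so it stays [r].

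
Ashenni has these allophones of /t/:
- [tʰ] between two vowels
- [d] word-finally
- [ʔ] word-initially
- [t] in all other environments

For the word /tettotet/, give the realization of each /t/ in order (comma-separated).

Occurrence 1 (position 1): word-initially → [ʔ].
Occurrence 2 (position 3): no conditioning environment matches → elsewhere allophone [t].
Occurrence 3 (position 4): no conditioning environment matches → elsewhere allophone [t].
Occurrence 4 (position 6): between two vowels → [tʰ].
Occurrence 5 (position 8): word-finally → [d].

[ʔ], [t], [t], [tʰ], [d]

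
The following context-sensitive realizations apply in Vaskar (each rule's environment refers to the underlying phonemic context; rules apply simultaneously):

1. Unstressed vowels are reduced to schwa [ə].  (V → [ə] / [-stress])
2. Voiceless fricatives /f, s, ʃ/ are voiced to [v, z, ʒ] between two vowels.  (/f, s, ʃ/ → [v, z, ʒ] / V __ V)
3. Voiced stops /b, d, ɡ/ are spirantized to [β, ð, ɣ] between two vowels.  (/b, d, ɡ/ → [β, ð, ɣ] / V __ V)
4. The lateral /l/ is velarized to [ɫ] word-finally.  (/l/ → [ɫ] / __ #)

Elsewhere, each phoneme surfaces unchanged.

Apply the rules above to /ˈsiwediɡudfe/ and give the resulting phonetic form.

/s/ (word-initial) fails the environment for rule 2, so it stays [s].
/i/ — between /s/ and /w/; rule 1 does not apply here → [i].
/e/ meets the environment for rule 1 (in an unstressed syllable) → [ə].
/d/ — between /e/ and /i/, between two vowels — surfaces as [ð] (rule 3).
/i/ — between /d/ and /ɡ/, in an unstressed syllable — surfaces as [ə] (rule 1).
/ɡ/ — between /i/ and /u/, between two vowels — surfaces as [ɣ] (rule 3).
/u/ (between /ɡ/ and /d/) occurs in an unstressed syllable → [ə] by rule 1.
/d/ (between /u/ and /f/) is in the target of rule 3 but the environment (between two vowels) is not met → [d].
/f/ (between /d/ and /e/) fails the environment for rule 2, so it stays [f].
/e/ — word-final, in an unstressed syllable — surfaces as [ə] (rule 1).

[ˈsiwəðəɣədfə]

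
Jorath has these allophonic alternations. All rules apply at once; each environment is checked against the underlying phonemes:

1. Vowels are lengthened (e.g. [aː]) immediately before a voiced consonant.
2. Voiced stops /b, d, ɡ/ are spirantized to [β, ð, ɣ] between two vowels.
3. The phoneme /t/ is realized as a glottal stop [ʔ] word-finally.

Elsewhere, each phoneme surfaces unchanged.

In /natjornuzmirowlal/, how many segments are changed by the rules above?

Segments that undergo a rule: /o/ → [oː] (rule 1); /u/ → [uː] (rule 1); /i/ → [iː] (rule 1); /o/ → [oː] (rule 1); /a/ → [aː] (rule 1).
All other segments surface unchanged.

5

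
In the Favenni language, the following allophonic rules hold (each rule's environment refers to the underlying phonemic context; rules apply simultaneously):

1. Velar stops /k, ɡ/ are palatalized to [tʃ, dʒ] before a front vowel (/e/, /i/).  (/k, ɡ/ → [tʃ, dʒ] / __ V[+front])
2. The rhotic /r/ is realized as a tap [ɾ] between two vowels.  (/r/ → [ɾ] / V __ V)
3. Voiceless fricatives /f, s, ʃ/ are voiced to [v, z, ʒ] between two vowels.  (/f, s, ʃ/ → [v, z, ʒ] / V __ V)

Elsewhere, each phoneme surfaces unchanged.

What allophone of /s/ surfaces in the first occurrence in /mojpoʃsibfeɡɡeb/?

/s/ (between /ʃ/ and /i/): rule 3 targets it, but not between two vowels → unchanged [s].

[s]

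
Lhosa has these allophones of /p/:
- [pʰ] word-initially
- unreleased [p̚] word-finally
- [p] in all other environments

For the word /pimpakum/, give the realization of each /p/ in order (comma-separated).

Occurrence 1 (position 1): word-initially → [pʰ].
Occurrence 2 (position 4): no conditioning environment matches → elsewhere allophone [p].

[pʰ], [p]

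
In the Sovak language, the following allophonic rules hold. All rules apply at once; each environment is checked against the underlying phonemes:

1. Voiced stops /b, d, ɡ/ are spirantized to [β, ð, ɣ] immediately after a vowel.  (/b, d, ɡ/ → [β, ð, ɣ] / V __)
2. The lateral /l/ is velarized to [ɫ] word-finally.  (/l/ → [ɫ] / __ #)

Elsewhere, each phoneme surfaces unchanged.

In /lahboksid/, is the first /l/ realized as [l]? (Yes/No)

/l/ — word-initial; rule 2 does not apply here → [l].
The actual realization is [l], which matches [l].

Yes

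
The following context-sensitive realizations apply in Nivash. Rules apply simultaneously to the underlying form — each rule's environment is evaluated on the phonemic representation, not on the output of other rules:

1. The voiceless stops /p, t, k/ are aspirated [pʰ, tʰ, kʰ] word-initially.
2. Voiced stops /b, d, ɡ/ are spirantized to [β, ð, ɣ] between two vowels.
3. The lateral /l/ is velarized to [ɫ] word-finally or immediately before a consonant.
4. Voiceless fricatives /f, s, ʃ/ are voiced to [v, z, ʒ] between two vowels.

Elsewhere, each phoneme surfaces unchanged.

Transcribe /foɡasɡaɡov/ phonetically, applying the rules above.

[foɣasɡaɣov]

/f/ — word-initial; rule 4 does not apply here → [f].
/o/ — not in any rule's target class → [o].
/ɡ/ meets the environment for rule 2 (between two vowels) → [ɣ].
/a/ stays [a].
/s/ (between /a/ and /ɡ/) is in the target of rule 4 but the environment (between two vowels) is not met → [s].
/ɡ/ (between /s/ and /a/) is in the target of rule 2 but the environment (between two vowels) is not met → [ɡ].
/a/ (between /ɡ/ and /ɡ/): no rule targets it → [a].
/ɡ/ meets the environment for rule 2 (between two vowels) → [ɣ].
/o/ (between /ɡ/ and /v/): no rule targets it → [o].
/v/ (word-final) is unaffected → [v].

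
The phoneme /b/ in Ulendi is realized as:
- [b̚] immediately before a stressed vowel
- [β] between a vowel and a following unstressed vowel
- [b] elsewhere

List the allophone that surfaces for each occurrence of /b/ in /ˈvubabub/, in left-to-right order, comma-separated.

[β], [β], [b]

Occurrence 1 (position 3): between a vowel and a following unstressed vowel → [β].
Occurrence 2 (position 5): between a vowel and a following unstressed vowel → [β].
Occurrence 3 (position 7): no conditioning environment matches → elsewhere allophone [b].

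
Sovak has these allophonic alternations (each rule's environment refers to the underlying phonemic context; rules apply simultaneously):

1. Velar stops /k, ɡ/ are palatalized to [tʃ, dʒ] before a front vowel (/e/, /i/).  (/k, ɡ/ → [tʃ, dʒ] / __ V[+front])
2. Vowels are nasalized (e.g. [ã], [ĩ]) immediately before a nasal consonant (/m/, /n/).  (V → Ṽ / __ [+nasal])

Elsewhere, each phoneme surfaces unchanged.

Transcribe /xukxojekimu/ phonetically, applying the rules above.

/x/ (word-initial) is unaffected → [x].
/u/ (between /x/ and /k/) fails the environment for rule 2, so it stays [u].
/k/ (between /u/ and /x/): rule 1 targets it, but not before a front vowel → unchanged [k].
/x/ (between /k/ and /o/): no rule targets it → [x].
/o/ — between /x/ and /j/; rule 2 does not apply here → [o].
/j/ — not in any rule's target class → [j].
/e/ — between /j/ and /k/; rule 2 does not apply here → [e].
/k/ — between /e/ and /i/, before a front vowel — surfaces as [tʃ] (rule 1).
/i/ (between /k/ and /m/) occurs before a nasal consonant → [ĩ] by rule 2.
/m/ — not in any rule's target class → [m].
/u/ (word-final): rule 2 targets it, but not before a nasal consonant → unchanged [u].

[xukxojetʃĩmu]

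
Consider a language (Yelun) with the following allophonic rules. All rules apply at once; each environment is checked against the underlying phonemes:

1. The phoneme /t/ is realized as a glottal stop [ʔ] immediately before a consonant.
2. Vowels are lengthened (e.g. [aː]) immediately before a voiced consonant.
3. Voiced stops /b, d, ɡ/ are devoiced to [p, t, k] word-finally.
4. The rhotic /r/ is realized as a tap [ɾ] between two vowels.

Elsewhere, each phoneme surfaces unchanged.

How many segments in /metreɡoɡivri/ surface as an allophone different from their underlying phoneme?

4

Segments that undergo a rule: /t/ → [ʔ] (rule 1); /e/ → [eː] (rule 2); /o/ → [oː] (rule 2); /i/ → [iː] (rule 2).
All other segments surface unchanged.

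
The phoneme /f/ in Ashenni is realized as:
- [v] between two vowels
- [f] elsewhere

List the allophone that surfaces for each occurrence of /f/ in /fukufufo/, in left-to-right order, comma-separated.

Occurrence 1 (position 1): no conditioning environment matches → elsewhere allophone [f].
Occurrence 2 (position 5): between two vowels → [v].
Occurrence 3 (position 7): between two vowels → [v].

[f], [v], [v]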